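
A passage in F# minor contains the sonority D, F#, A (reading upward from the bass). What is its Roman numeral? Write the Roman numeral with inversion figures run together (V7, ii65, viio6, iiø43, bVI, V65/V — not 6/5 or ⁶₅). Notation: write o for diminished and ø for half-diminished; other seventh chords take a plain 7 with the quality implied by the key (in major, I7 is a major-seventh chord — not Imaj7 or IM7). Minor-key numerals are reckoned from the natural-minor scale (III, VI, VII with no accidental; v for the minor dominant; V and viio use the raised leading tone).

Stacked in thirds the chord is D-F#-A: a major triad on D.
D is scale degree 6 in F# minor, and a major triad on that degree is written VI.

VI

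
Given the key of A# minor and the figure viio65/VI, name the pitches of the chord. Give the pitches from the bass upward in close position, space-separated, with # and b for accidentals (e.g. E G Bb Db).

The slash marks an applied leading-tone chord: viio of VI. In A# minor, VI is F#, so the leading tone to it is E#, a half step below.
Building a fully diminished seventh chord on E# gives E#-G#-B-D.
The figured bass 65 indicates first inversion, placing the third (G#) in the bass: G#-B-D-E#.

G# B D E#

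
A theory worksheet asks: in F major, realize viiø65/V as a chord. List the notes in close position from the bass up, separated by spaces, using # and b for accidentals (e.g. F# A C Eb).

viiø65/V is a secondary leading-tone chord. The target V is C in F major; the applied chord is rooted a semitone below, on B.
Building a half-diminished seventh chord on B gives B-D-F-A.
The figured bass 65 indicates first inversion, placing the third (D) in the bass: D-F-A-B.

D F A B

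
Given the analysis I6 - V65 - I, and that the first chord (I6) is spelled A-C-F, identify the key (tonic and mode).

F major

The anchor chord is a major triad on F, labeled I6.
If F is scale degree 1 and the mode makes that degree carry a major triad, the tonic is F and the mode is major.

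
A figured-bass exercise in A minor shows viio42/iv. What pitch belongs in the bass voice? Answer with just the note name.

The applied chord viio42/iv is rooted on C#: C#-E-G-Bb.
The figure 42 means third inversion — the seventh is in the bass.

Bb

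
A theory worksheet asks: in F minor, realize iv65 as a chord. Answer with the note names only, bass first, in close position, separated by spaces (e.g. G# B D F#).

The numeral's case and figure indicate a minor seventh chord. In F minor its root, scale degree 4, is Bb.
That chord is spelled Bb-Db-F-Ab.
The figured bass 65 indicates first inversion, placing the third (Db) in the bass: Db-F-Ab-Bb.

Db F Ab Bb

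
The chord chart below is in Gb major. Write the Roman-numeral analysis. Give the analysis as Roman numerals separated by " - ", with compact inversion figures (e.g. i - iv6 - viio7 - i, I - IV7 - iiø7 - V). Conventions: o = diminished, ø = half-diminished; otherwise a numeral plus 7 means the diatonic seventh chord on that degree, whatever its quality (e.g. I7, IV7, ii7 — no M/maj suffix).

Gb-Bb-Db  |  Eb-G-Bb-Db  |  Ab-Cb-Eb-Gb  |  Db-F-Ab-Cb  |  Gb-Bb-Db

Gb-Bb-Db has root Gb, degree 1 in Gb major, so I.
Eb-G-Bb-Db is the secondary dominant of ii (dominant seventh chord on Eb): V7/ii.
Ab-Cb-Eb-Gb has root Ab, degree 2 in Gb major, so ii7.
Db-F-Ab-Cb has root Db, degree 5 in Gb major, so V7.
Gb-Bb-Db: root Gb is the tonic; major triad there is I.

I - V7/ii - ii7 - V7 - I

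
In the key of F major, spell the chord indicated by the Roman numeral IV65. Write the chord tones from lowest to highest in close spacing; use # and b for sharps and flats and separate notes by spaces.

D F A Bb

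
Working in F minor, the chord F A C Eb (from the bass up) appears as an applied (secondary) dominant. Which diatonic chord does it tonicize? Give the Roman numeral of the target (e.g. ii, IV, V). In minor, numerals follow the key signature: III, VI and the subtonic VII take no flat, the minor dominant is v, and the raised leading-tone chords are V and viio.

The chord is a dominant seventh chord on F.
A dominant resolves down a perfect fifth: F → Bb. In F minor, Bb is scale degree 4, i.e. iv.

iv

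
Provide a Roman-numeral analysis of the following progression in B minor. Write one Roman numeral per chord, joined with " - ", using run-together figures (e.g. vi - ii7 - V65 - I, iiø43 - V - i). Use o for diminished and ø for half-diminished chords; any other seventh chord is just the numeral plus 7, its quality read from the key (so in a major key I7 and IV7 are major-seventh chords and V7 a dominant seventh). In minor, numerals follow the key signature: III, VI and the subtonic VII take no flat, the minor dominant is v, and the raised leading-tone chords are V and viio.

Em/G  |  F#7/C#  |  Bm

Em/G has root E, degree 4 in B minor, so iv6.
F#7/C#: dominant seventh chord on F# = scale degree 5 → V43.
Bm: minor triad on B = scale degree 1 → i.

iv6 - V43 - i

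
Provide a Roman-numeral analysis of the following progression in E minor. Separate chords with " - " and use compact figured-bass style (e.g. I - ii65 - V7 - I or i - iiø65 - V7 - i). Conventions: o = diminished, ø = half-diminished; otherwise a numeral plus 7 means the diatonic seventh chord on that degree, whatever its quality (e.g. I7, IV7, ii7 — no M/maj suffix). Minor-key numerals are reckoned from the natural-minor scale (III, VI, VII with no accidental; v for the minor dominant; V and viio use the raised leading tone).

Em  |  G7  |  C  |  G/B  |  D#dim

i - V7/VI - VI - III6 - viio

Em: root E is the tonic; minor triad there is i.
G7: a dominant seventh chord on G, the applied dominant of VI → V7/VI.
C has root C, degree 6 in E minor, so VI.
G/B: major triad on G = scale degree 3 → III6.
D#dim: root D# is the leading tone; diminished triad there is viio.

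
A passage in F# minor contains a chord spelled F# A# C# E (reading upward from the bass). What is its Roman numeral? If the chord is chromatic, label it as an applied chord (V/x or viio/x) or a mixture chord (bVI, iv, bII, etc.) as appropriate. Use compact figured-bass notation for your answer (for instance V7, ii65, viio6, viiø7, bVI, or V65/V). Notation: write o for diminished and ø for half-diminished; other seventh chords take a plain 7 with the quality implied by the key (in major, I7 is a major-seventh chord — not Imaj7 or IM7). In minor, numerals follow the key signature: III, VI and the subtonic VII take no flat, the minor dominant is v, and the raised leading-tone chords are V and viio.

V7/iv

Stacked in thirds the chord is F#-A#-C#-E: a dominant seventh chord on F#.
F# is not a diatonic chord root with this quality in F# minor, but it lies a perfect fifth above B (iv), so the chord functions as an applied dominant of iv.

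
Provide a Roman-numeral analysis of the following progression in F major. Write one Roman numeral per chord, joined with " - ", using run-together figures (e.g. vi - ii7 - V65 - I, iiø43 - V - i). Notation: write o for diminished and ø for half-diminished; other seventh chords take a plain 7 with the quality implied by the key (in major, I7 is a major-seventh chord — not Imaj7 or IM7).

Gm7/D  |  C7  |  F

ii43 - V7 - I

Gm7/D: minor seventh chord on G = scale degree 2 → ii43.
C7: root C is the dominant; dominant seventh chord there is V7.
F: root F is the tonic; major triad there is I.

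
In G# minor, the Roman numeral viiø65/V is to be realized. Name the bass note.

The applied chord viiø65/V is rooted on C##: C##-E#-G#-B#.
The figure 65 means first inversion — the third is in the bass.

E#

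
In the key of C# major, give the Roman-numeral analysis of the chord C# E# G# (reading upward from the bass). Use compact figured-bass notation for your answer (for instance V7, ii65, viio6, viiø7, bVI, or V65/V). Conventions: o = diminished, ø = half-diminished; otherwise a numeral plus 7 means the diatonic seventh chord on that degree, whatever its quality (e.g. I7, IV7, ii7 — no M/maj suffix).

The pitches C#-E#-G# form a major triad rooted on C#.
In C# major, C# is the tonic; the diatonic major triad there is I.

I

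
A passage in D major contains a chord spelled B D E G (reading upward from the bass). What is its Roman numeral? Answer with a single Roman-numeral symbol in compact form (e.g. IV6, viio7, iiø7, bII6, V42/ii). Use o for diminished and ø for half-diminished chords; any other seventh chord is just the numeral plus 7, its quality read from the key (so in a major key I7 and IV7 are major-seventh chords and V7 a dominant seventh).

ii43

Stacked in thirds the chord is E-G-B-D: a minor seventh chord on E.
E is scale degree 2 in D major, and a minor seventh chord on that degree is written ii7.
With B in the bass the chord is in second inversion, so the figured bass is 43.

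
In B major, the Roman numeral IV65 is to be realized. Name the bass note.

G#

IV in B major has root E; the chord is E-G#-B-D#.
The figure 65 means first inversion — the third is in the bass.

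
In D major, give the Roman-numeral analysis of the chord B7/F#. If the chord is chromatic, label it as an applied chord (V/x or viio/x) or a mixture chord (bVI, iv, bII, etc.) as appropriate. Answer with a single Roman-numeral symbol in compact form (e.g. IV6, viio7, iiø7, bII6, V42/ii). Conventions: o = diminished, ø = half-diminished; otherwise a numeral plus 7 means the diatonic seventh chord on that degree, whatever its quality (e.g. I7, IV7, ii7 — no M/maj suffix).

V43/ii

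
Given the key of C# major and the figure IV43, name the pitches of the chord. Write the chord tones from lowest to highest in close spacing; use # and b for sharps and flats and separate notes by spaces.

C# E# F# A#

In C# major, the subdominant is F#, and the diatonic chord built there is a major seventh chord.
Stacking thirds from F# gives F#-A#-C#-E#.
With the 43 figure the chord is in second inversion; from the bass C# upward in close position it reads C#-E#-F#-A#.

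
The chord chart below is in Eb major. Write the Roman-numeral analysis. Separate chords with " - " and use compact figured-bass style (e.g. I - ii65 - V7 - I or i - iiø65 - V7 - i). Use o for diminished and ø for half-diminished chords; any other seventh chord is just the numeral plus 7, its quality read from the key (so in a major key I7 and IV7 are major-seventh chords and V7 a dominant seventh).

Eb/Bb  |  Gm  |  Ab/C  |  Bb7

I64 - iii - IV6 - V7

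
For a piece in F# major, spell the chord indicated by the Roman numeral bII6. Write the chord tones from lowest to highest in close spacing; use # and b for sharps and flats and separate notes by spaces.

B D G

Scale degree 2 in F# major is G#; lowering it a half step gives G. bII6 is the Neapolitan sixth — a major triad on the lowered second degree, here in its customary first inversion.
So the chord is G-B-D, a major triad.
The figured bass 6 indicates first inversion, placing the third (B) in the bass: B-D-G.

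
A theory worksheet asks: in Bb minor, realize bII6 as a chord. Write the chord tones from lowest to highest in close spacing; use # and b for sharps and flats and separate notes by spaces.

Eb Gb Cb

bII6 is the Neapolitan sixth — a major triad on the lowered second degree, here in its customary first inversion. In Bb minor that root is Cb.
So the chord is Cb-Eb-Gb.
The figured bass 6 indicates first inversion, placing the third (Eb) in the bass: Eb-Gb-Cb.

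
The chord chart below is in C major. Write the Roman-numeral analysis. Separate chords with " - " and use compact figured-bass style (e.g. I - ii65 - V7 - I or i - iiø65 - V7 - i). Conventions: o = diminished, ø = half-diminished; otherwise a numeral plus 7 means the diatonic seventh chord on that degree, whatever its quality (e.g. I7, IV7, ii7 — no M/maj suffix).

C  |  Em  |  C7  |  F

I - iii - V7/IV - IV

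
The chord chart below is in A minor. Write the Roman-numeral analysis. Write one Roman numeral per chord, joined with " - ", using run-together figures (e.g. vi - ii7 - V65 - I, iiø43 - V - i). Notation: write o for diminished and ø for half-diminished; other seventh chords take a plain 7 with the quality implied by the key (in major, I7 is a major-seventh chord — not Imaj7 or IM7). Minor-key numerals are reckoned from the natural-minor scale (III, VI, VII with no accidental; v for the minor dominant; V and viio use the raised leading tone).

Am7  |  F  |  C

i7 - VI - III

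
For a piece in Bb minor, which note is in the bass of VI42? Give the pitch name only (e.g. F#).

VI in Bb minor has root Gb; the chord is Gb-Bb-Db-F.
The figure 42 means third inversion — the seventh is in the bass.

F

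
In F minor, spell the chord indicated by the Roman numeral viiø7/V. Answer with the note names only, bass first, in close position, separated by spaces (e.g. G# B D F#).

B D F A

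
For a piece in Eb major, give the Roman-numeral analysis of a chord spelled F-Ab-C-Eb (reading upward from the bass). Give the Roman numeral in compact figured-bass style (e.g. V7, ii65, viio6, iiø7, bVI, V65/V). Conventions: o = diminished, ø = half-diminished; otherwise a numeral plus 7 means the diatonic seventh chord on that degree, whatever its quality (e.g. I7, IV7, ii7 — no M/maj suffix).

Stacked in thirds the chord is F-Ab-C-Eb: a minor seventh chord on F.
In Eb major, F is the supertonic; the diatonic minor seventh chord there is ii7.

ii7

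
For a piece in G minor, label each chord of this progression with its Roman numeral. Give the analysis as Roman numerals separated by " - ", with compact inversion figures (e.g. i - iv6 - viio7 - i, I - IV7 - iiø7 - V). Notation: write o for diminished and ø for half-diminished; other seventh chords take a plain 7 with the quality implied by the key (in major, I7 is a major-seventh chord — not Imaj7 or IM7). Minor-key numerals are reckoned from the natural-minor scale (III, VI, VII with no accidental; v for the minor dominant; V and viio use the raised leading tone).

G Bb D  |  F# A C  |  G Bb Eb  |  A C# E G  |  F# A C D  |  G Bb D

i - viio - VI6 - V7/V - V65 - i

G-Bb-D: minor triad on G = scale degree 1 → i.
F#-A-C: root F# is the leading tone; diminished triad there is viio.
G-Bb-Eb: major triad on Eb = scale degree 6 → VI6.
A-C#-E-G: chromatic; A is V of V, so V7/V.
F#-A-C-D has root D, degree 5 in G minor, so V65.
G-Bb-D: root G is the tonic; minor triad there is i.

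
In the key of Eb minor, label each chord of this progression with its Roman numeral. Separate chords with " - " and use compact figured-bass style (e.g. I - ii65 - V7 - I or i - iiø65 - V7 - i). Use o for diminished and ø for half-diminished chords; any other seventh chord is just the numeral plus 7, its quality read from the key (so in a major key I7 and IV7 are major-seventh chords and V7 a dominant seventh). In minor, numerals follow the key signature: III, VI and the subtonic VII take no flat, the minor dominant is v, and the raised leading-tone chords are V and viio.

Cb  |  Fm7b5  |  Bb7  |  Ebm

VI - iiø7 - V7 - i

Cb: major triad on Cb = scale degree 6 → VI.
Fm7b5: half-diminished seventh chord on F = scale degree 2 → iiø7.
Bb7: dominant seventh chord on Bb = scale degree 5 → V7.
Ebm has root Eb, degree 1 in Eb minor, so i.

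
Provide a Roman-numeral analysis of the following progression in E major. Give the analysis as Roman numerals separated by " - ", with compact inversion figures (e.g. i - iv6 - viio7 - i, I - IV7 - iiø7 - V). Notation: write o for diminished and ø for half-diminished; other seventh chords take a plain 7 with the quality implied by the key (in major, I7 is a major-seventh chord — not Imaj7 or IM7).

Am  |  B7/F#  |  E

iv - V43 - I

Am: A with this quality isn't in the key; it's iv, borrowed from the parallel minor.
B7/F#: dominant seventh chord on B = scale degree 5 → V43.
E: major triad on E = scale degree 1 → I.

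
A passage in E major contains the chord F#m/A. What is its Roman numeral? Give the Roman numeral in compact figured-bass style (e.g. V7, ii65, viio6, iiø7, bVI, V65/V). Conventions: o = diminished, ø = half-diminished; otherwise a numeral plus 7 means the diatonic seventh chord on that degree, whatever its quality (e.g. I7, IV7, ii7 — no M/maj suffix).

ii6

Stacked in thirds the chord is F#-A-C#: a minor triad on F#.
In E major, F# is the supertonic; the diatonic minor triad there is ii.
With A in the bass the chord is in first inversion, so the figured bass is 6.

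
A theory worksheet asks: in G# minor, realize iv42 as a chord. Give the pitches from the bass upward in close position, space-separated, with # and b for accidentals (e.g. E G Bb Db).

The numeral's case and figure indicate a minor seventh chord. In G# minor its root, the subdominant, is C#.
Stacking thirds from C# gives C#-E-G#-B.
With the 42 figure the chord is in third inversion; from the bass B upward in close position it reads B-C#-E-G#.

B C# E G#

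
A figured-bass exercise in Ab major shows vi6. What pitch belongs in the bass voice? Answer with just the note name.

Ab

vi in Ab major has root F; the chord is F-Ab-C.
The figure 6 means first inversion — the third is in the bass.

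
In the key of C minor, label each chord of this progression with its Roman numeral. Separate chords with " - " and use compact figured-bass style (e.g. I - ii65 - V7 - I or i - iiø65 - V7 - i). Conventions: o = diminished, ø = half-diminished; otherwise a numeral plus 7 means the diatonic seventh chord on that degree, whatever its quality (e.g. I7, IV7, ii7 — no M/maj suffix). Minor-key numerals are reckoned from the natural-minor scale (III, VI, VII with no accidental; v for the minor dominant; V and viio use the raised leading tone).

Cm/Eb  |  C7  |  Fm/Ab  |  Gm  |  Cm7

i6 - V7/iv - iv6 - v - i7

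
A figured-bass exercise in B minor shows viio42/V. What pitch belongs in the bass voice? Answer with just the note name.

The applied chord viio42/V is rooted on E#: E#-G#-B-D.
The figure 42 means third inversion — the seventh is in the bass.

D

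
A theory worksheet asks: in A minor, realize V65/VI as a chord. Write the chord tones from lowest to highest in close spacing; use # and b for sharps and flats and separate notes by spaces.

E G Bb C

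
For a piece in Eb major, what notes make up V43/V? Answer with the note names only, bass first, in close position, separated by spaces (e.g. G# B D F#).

C Eb F A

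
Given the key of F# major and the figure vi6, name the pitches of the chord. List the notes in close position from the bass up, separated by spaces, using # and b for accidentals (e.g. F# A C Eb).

The numeral's case and figure indicate a minor triad. In F# major its root, scale degree 6, is D#.
That chord is spelled D#-F#-A#.
With the 6 figure the chord is in first inversion; from the bass F# upward in close position it reads F#-A#-D#.

F# A# D#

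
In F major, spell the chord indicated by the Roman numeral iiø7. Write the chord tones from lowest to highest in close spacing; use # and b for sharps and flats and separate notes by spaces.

G Bb Db F

iiø7 is the half-diminished supertonic seventh, borrowed from the parallel minor. In F major that root is G.
So the chord is G-Bb-Db-F, a half-diminished seventh chord.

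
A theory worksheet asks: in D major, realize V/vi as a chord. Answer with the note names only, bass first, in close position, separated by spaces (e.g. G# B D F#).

F# A# C#

The slash means an applied dominant: we want the dominant of vi. In D major, vi is B minor, and its dominant is built on F#.
Building a major triad on F# gives F#-A#-C#.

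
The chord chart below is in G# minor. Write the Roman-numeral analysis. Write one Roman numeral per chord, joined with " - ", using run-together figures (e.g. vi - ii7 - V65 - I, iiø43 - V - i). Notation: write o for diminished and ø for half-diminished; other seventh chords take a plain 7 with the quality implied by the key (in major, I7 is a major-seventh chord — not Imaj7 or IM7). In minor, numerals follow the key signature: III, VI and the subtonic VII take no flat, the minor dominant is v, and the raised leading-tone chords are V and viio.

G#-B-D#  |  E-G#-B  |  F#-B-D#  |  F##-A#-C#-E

i - VI - III64 - viio7

G#-B-D#: root G# is the tonic; minor triad there is i.
E-G#-B: major triad on E = scale degree 6 → VI.
F#-B-D# has root B, degree 3 in G# minor, so III64.
F##-A#-C#-E: fully diminished seventh chord on F## = scale degree 7 → viio7.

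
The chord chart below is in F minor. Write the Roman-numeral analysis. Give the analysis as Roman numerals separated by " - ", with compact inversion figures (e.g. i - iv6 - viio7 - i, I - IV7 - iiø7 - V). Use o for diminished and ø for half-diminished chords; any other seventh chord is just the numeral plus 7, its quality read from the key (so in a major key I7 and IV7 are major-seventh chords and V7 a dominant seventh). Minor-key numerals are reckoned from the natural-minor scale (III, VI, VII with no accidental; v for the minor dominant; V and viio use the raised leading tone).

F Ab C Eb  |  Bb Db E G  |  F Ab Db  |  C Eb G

i7 - viio43 - VI6 - v

F-Ab-C-Eb: root F is the tonic; minor seventh chord there is i7.
Bb-Db-E-G has root E, degree 7 in F minor, so viio43.
F-Ab-Db: major triad on Db = scale degree 6 → VI6.
C-Eb-G: minor triad on C = scale degree 5 → v.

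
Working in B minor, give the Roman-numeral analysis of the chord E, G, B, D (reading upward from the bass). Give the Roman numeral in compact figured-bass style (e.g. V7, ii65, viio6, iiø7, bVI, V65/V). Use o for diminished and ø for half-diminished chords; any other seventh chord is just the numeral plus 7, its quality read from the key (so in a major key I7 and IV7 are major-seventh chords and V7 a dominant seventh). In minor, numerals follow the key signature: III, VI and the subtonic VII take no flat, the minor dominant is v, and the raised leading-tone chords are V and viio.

The pitches E-G-B-D form a minor seventh chord rooted on E.
In B minor, E is the subdominant; the diatonic minor seventh chord there is iv7.

iv7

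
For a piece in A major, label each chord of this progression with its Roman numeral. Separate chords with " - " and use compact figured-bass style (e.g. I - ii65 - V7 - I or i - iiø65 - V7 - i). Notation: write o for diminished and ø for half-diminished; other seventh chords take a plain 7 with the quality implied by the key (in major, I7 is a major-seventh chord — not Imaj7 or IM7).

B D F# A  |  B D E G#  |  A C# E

ii7 - V43 - I

B-D-F#-A: root B is the supertonic; minor seventh chord there is ii7.
B-D-E-G#: dominant seventh chord on E = scale degree 5 → V43.
A-C#-E: root A is the tonic; major triad there is I.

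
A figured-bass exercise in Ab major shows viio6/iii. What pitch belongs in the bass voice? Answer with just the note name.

The applied chord viio6/iii is rooted on B: B-D-F.
The figure 6 means first inversion — the third is in the bass.

D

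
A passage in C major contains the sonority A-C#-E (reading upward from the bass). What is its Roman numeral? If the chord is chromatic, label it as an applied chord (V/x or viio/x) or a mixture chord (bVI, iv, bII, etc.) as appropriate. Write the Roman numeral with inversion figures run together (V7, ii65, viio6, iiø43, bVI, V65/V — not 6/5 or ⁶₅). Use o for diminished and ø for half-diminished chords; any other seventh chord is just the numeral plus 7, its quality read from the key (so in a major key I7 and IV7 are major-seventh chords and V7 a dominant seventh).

V/ii

Stacked in thirds the chord is A-C#-E: a major triad on A.
A is not a diatonic chord root with this quality in C major, but it lies a perfect fifth above D (ii), so the chord functions as an applied dominant of ii.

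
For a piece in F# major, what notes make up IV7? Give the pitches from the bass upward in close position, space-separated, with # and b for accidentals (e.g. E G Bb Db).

B D# F# A#

In F# major, scale degree 4 is B, and the diatonic chord built there is a major seventh chord.
That chord is spelled B-D#-F#-A#.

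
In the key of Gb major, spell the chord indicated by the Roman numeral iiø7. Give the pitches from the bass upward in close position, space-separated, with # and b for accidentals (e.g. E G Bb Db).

Ab Cb Ebb Gb

Scale degree 2 in Gb major is Ab; here the chord built on it is altered to a half-diminished seventh chord. iiø7 is the half-diminished supertonic seventh, borrowed from the parallel minor.
So the chord is Ab-Cb-Ebb-Gb, a half-diminished seventh chord.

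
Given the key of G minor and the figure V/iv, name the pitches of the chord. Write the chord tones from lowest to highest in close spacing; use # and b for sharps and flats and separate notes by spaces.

G B D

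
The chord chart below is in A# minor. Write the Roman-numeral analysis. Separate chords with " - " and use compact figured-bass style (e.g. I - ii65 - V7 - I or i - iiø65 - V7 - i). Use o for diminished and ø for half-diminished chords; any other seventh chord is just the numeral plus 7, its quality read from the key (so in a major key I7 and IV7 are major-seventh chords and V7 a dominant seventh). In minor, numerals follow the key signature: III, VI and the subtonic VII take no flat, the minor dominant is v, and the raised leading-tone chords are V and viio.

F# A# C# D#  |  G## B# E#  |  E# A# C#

F#-A#-C#-D#: minor seventh chord on D# = scale degree 4 → iv65.
G##-B#-E# has root E#, degree 5 in A# minor, so V6.
E#-A#-C# has root A#, degree 1 in A# minor, so i64.

iv65 - V6 - i64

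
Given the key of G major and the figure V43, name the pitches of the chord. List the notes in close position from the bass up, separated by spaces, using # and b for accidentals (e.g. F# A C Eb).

A C D F#

The numeral's case and figure indicate a dominant seventh chord. In G major its root, scale degree 5, is D.
Stacking thirds from D gives D-F#-A-C.
With the 43 figure the chord is in second inversion; from the bass A upward in close position it reads A-C-D-F#.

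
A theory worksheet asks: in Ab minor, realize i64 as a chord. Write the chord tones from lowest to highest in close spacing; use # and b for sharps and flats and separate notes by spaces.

Eb Ab Cb

The numeral's case and figure indicate a minor triad. In Ab minor its root, the tonic, is Ab.
Stacking thirds from Ab gives Ab-Cb-Eb.
With the 64 figure the chord is in second inversion; from the bass Eb upward in close position it reads Eb-Ab-Cb.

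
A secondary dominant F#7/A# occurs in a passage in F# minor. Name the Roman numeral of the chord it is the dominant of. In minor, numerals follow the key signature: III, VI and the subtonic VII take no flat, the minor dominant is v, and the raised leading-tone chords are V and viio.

iv

The chord is a dominant seventh chord on F#.
A dominant resolves down a perfect fifth: F# → B. In F# minor, B is scale degree 4, i.e. iv.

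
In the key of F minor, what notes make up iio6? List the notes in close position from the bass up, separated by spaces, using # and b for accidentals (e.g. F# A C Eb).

Bb Db G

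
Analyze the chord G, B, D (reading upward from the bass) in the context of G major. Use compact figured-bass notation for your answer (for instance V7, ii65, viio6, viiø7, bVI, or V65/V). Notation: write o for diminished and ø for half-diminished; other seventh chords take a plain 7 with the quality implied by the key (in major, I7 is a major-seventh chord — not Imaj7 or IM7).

I

Stacked in thirds the chord is G-B-D: a major triad on G.
G is scale degree 1 in G major, and a major triad on that degree is written I.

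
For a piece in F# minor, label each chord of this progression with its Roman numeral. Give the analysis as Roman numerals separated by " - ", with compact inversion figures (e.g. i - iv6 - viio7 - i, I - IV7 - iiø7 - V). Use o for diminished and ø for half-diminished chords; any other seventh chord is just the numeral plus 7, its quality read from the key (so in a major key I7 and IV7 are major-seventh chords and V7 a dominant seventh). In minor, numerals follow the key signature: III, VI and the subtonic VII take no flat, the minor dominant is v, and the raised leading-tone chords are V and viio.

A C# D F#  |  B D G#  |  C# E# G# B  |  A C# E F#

VI43 - iio6 - V7 - i65

A-C#-D-F#: root D is the submediant; major seventh chord there is VI43.
B-D-G#: diminished triad on G# = scale degree 2 → iio6.
C#-E#-G#-B: root C# is the dominant; dominant seventh chord there is V7.
A-C#-E-F#: minor seventh chord on F# = scale degree 1 → i65.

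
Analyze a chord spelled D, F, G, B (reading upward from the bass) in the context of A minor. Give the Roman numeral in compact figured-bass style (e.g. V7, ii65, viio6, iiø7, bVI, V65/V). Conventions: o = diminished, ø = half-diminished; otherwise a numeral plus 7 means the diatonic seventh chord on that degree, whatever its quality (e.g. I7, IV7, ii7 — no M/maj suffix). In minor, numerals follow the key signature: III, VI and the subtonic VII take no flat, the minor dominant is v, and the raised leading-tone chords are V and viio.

Stacked in thirds the chord is G-B-D-F: a dominant seventh chord on G.
G is scale degree 7 in A minor, and a dominant seventh chord on that degree is written VII7.
With D in the bass the chord is in second inversion, so the figured bass is 43.

VII43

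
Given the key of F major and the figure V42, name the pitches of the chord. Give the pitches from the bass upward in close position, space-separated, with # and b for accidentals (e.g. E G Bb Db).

Bb C E G

The numeral's case and figure indicate a dominant seventh chord. In F major its root, the fifth degree, is C.
Stacking thirds from C gives C-E-G-Bb.
The figured bass 42 indicates third inversion, placing the seventh (Bb) in the bass: Bb-C-E-G.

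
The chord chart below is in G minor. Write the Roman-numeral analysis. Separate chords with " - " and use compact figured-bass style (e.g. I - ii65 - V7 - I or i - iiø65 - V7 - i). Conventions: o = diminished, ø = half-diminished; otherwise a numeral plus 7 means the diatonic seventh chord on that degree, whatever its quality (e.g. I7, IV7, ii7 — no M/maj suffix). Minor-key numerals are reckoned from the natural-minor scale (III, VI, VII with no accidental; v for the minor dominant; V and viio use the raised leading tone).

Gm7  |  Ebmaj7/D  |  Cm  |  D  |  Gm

Gm7: minor seventh chord on G = scale degree 1 → i7.
Ebmaj7/D: root Eb is the submediant; major seventh chord there is VI42.
Cm: minor triad on C = scale degree 4 → iv.
D: major triad on D = scale degree 5 → V.
Gm has root G, degree 1 in G minor, so i.

i7 - VI42 - iv - V - i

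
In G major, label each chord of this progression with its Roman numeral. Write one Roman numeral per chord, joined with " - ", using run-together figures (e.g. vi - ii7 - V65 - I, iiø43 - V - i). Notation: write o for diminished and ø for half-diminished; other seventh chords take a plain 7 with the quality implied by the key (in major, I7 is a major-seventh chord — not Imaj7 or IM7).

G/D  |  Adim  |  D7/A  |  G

I64 - iio - V43 - I

G/D has root G, degree 1 in G major, so I64.
Adim: diminished triad on A — chromatic; iio (borrowed from the parallel minor).
D7/A has root D, degree 5 in G major, so V43.
G has root G, degree 1 in G major, so I.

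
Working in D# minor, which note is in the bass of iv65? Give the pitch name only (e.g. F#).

iv in D# minor has root G#; the chord is G#-B-D#-F#.
The figure 65 means first inversion — the third is in the bass.

B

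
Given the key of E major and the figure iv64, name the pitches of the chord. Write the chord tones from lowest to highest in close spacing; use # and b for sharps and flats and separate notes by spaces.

Scale degree 4 in E major is A; here the chord built on it is altered to a minor triad. iv64 is the minor subdominant, borrowed from the parallel minor.
So the chord is A-C-E, a minor triad.
With the 64 figure the chord is in second inversion; from the bass E upward in close position it reads E-A-C.

E A C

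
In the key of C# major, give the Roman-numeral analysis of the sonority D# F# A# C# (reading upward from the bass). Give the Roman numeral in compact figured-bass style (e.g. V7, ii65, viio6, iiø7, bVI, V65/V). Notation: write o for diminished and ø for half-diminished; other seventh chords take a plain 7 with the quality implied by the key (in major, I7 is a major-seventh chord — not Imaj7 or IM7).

ii7

The pitches D#-F#-A#-C# form a minor seventh chord rooted on D#.
In C# major, D# is the supertonic; the diatonic minor seventh chord there is ii7.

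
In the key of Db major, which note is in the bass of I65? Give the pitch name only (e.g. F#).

I in Db major has root Db; the chord is Db-F-Ab-C.
The figure 65 means first inversion — the third is in the bass.

F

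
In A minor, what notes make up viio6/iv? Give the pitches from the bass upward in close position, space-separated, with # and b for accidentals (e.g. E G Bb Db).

E G C#

viio6/iv is a secondary leading-tone chord. The target iv is D in A minor; the applied chord is rooted a semitone below, on C#.
Building a diminished triad on C# gives C#-E-G.
With the 6 figure the chord is in first inversion; from the bass E upward in close position it reads E-G-C#.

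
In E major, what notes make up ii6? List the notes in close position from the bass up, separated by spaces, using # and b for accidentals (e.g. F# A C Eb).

A C# F#

The numeral's case and figure indicate a minor triad. In E major its root, the second degree, is F#.
That chord is spelled F#-A-C#.
With the 6 figure the chord is in first inversion; from the bass A upward in close position it reads A-C#-F#.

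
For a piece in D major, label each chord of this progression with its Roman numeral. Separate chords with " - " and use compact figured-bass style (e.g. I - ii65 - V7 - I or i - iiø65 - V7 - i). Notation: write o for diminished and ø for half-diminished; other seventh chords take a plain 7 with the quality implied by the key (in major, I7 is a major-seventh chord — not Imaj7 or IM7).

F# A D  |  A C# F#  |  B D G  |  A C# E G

I6 - iii6 - IV6 - V7

F#-A-D has root D, degree 1 in D major, so I6.
A-C#-F# has root F#, degree 3 in D major, so iii6.
B-D-G: root G is the subdominant; major triad there is IV6.
A-C#-E-G: dominant seventh chord on A = scale degree 5 → V7.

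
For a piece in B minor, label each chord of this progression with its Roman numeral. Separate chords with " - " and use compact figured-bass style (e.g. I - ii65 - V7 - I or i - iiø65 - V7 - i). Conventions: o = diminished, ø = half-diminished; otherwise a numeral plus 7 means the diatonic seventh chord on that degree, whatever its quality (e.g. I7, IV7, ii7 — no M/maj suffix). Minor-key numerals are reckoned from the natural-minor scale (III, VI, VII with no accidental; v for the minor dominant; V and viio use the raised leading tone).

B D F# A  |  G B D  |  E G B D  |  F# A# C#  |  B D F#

i7 - VI - iv7 - V - i

B-D-F#-A has root B, degree 1 in B minor, so i7.
G-B-D: root G is the submediant; major triad there is VI.
E-G-B-D has root E, degree 4 in B minor, so iv7.
F#-A#-C#: root F# is the dominant; major triad there is V.
B-D-F#: minor triad on B = scale degree 1 → i.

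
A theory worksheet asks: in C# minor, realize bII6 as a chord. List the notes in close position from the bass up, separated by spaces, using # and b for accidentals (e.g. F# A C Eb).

Scale degree 2 in C# minor is D#; lowering it a half step gives D. bII6 is the Neapolitan sixth — a major triad on the lowered second degree, here in its customary first inversion.
So the chord is D-F#-A.
With the 6 figure the chord is in first inversion; from the bass F# upward in close position it reads F#-A-D.

F# A D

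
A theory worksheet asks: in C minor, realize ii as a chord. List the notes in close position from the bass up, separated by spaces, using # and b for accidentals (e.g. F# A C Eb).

Scale degree 2 in C minor is D; here the chord built on it is altered to a minor triad. ii is the minor supertonic, borrowed from the parallel major (the Dorian ii).
So the chord is D-F-A.

D F A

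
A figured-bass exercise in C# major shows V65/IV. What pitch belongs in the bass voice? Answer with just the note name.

The applied chord V65/IV is rooted on C#: C#-E#-G#-B.
The figure 65 means first inversion — the third is in the bass.

E#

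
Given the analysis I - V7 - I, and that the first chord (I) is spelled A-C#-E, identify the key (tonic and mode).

I is given as A-C#-E — a major triad with root A.
If A is scale degree 1 and the mode makes that degree carry a major triad, the tonic is A and the mode is major.

A major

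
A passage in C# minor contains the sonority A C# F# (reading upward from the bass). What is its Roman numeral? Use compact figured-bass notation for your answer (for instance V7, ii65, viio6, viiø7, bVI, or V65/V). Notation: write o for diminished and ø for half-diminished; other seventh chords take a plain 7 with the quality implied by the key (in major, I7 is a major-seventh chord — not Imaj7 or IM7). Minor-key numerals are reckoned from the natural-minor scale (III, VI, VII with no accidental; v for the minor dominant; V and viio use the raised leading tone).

Stacked in thirds the chord is F#-A-C#: a minor triad on F#.
In C# minor, F# is the subdominant; the diatonic minor triad there is iv.
With A in the bass the chord is in first inversion, so the figured bass is 6.

iv6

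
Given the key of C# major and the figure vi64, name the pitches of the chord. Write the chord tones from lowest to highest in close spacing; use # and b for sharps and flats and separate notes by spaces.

E# A# C#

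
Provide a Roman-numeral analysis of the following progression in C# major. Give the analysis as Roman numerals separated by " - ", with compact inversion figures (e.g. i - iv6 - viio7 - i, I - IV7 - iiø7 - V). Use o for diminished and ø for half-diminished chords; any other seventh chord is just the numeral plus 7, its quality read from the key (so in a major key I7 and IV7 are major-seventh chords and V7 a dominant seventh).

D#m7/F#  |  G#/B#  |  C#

ii65 - V6 - I

D#m7/F#: minor seventh chord on D# = scale degree 2 → ii65.
G#/B# has root G#, degree 5 in C# major, so V6.
C#: major triad on C# = scale degree 1 → I.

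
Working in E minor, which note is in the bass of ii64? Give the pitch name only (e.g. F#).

C#

ii in E minor has root F#; the chord is F#-A-C#.
The figure 64 means second inversion — the fifth is in the bass.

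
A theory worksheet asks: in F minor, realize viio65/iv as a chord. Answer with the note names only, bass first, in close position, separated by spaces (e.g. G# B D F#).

viio65/iv is a secondary leading-tone chord. The target iv is Bb in F minor; the applied chord is rooted a semitone below, on A.
Building a fully diminished seventh chord on A gives A-C-Eb-Gb.
With the 65 figure the chord is in first inversion; from the bass C upward in close position it reads C-Eb-Gb-A.

C Eb Gb A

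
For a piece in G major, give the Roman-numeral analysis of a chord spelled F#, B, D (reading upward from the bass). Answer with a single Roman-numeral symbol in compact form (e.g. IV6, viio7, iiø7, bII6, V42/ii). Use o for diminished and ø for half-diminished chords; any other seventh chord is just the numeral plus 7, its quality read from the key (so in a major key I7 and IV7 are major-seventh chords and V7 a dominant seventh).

Stacked in thirds the chord is B-D-F#: a minor triad on B.
B is scale degree 3 in G major, and a minor triad on that degree is written iii.
With F# in the bass the chord is in second inversion, so the figured bass is 64.

iii64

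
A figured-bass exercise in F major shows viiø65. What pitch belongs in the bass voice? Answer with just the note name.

viiø in F major has root E; the chord is E-G-Bb-D.
The figure 65 means first inversion — the third is in the bass.

G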